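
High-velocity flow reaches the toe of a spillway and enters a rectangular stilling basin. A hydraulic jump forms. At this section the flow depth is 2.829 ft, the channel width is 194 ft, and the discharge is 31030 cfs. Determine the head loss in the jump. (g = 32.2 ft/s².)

q = Q/b = 31030/194 = 159.9 ft²/s; V₁ = q/y₁ = 56.54 ft/s. Fr₁ = V₁/√(g·y₁) = 5.924.
Sequent-depth ratio: y₂/y₁ = ½[√(1 + 8Fr₁²) − 1] = ½[√281.73 − 1] = 7.892.
y₂ = 7.892 × 2.829 = 22.33 ft.
Head loss: ΔE = (y₂ − y₁)³/(4y₁y₂) = (22.33 − 2.829)³/(4×2.829×22.33) = 7414/252.7 = 29.34 ft.

ΔE = 29.34 ft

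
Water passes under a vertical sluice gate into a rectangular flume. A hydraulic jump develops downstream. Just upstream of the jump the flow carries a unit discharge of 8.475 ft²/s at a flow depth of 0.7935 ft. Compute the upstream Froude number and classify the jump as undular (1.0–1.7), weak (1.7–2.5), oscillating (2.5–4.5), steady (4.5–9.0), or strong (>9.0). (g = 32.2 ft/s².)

Fr₁ = 2.113; weak jump

V₁ = q/y₁ = 8.475/0.7935 = 10.68 ft/s. Fr₁ = V₁/√(g·y₁) = 10.68/√(32.2×0.7935) = 2.113.
Fr₁ = 2.113 lies in the weak range.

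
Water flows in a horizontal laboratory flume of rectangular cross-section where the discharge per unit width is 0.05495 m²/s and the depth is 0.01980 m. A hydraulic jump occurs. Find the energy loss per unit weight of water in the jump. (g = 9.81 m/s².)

ΔE = 0.2401 m

V₁ = q/y₁ = 0.05495/0.01980 = 2.775 m/s. Fr₁ = V₁/√(g·y₁) = 2.775/√(9.81×0.01980) = 6.297.
From the momentum equation for a rectangular channel, y₂/y₁ = ½[√(1 + 8Fr₁²) − 1] = ½[√318.22 − 1] = 8.419.
y₂ = 8.419 × 0.01980 = 0.1667 m.
Head loss: ΔE = (y₂ − y₁)³/(4y₁y₂) = (0.1667 − 0.01980)³/(4×0.01980×0.1667) = 0.003170/0.01320 = 0.2401 m.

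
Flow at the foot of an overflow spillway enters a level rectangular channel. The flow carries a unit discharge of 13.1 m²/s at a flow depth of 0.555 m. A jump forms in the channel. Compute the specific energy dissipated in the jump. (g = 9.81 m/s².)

ΔE = 21.1 m

V₁ = q/y₁ = 13.1/0.555 = 23.6 m/s. Fr₁ = V₁/√(g·y₁) = 23.6/√(9.81×0.555) = 10.1.
From the momentum equation for a rectangular channel, y₂/y₁ = ½[√(1 + 8Fr₁²) − 1] = ½[√819.6 − 1] = 13.8.
y₂ = 13.8 × 0.555 = 7.67 m.
V₂ = q/y₂ = 13.1/7.67 = 1.71 m/s. E₁ = y₁ + V₁²/2g = 29.0 m; E₂ = y₂ + V₂²/2g = 7.82 m. ΔE = E₁ − E₂ = 21.1 m.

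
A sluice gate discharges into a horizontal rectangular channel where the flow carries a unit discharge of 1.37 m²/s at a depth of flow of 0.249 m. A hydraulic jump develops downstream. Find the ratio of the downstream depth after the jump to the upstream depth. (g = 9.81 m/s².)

y₂/y₁ = 4.50

V₁ = q/y₁ = 1.37/0.249 = 5.50 m/s. Fr₁ = V₁/√(g·y₁) = 5.50/√(9.81×0.249) = 3.52.
Conjugate-depth relation: y₂/y₁ = ½[√(1 + 8Fr₁²) − 1] = ½[√100.1 − 1] = 4.50.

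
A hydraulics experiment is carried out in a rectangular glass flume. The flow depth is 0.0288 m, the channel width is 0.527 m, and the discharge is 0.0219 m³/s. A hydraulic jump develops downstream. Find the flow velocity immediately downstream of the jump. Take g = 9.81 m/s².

V₂ = 0.428 m/s

q = Q/b = 0.0219/0.527 = 0.0416 m²/s; V₁ = q/y₁ = 1.44 m/s. Fr₁ = V₁/√(g·y₁) = 2.71.
Bélanger equation: y₂/y₁ = ½[√(1 + 8Fr₁²) − 1] = ½[√59.95 − 1] = 3.37.
y₂ = 3.37 × 0.0288 = 0.0971 m.
V₂ = q/y₂ = 0.0416/0.0971 = 0.428 m/s.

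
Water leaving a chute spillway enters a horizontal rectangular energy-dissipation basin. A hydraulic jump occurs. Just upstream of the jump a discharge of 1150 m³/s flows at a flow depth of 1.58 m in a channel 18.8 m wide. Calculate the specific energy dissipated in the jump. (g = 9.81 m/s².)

ΔE = 56.4 m

q = Q/b = 1150/18.8 = 61.2 m²/s; V₁ = q/y₁ = 38.7 m/s. Fr₁ = V₁/√(g·y₁) = 9.83.
From the momentum equation for a rectangular channel, y₂/y₁ = ½[√(1 + 8Fr₁²) − 1] = ½[√774.6 − 1] = 13.4.
y₂ = 13.4 × 1.58 = 21.2 m.
Head loss: ΔE = (y₂ − y₁)³/(4y₁y₂) = (21.2 − 1.58)³/(4×1.58×21.2) = 7550/134 = 56.4 m.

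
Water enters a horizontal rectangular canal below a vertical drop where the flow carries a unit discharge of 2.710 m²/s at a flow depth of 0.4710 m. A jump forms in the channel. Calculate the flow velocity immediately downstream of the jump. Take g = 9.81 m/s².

V₁ = q/y₁ = 2.710/0.4710 = 5.754 m/s. Fr₁ = V₁/√(g·y₁) = 5.754/√(9.81×0.4710) = 2.677.
By Bélanger, y₂/y₁ = ½[√(1 + 8Fr₁²) − 1] = ½[√58.319 − 1] = 3.318.
y₂ = 3.318 × 0.4710 = 1.563 m.
V₂ = q/y₂ = 2.710/1.563 = 1.734 m/s.

V₂ = 1.734 m/s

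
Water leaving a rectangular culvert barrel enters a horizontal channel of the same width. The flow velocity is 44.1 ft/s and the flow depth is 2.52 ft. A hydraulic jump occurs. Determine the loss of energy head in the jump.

ΔE = 15.8 ft

Fr₁ = V₁/√(g·y₁) = 44.1/√(32.2×2.52) = 4.90.
Bélanger equation: y₂/y₁ = ½[√(1 + 8Fr₁²) − 1] = ½[√192.7 − 1] = 6.44.
y₂ = 6.44 × 2.52 = 16.2 ft.
q = V₁·y₁ = 44.1 × 2.52 = 111 ft²/s. V₂ = q/y₂ = 111/16.2 = 6.85 ft/s. E₁ = y₁ + V₁²/2g = 32.7 ft; E₂ = y₂ + V₂²/2g = 17.0 ft. ΔE = E₁ − E₂ = 15.8 ft.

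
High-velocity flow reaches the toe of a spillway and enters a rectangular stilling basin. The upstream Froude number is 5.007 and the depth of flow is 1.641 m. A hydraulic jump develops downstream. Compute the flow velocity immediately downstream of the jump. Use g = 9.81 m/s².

Fr₁ = 5.007 (given).
From the momentum equation for a rectangular channel, y₂/y₁ = ½[√(1 + 8Fr₁²) − 1] = ½[√201.56 − 1] = 6.599.
y₂ = 6.599 × 1.641 = 10.83 m.
V₁ = Fr₁·√(g·y₁) = 5.007×√(9.81×1.641) = 20.09 m/s; q = V₁·y₁ = 32.97 m²/s.
V₂ = q/y₂ = 32.97/10.83 = 3.044 m/s.

V₂ = 3.044 m/s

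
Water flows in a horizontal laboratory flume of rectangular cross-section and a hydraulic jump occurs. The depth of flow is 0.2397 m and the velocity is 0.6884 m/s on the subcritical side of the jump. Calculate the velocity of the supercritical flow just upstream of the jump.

V₁ = 2.234 m/s

Fr₂ = V₂/√(g·y₂) = 0.6884/√(9.81×0.2397) = 0.4489.
From the momentum equation (using Fr₂), y₁/y₂ = ½[√(1 + 8Fr₂²) − 1] = ½[√2.6123 − 1] = 0.3081.
y₁ = 0.3081 × 0.2397 = 0.07386 m.
V₁ = q/y₁ = 0.1650/0.07386 = 2.234 m/s.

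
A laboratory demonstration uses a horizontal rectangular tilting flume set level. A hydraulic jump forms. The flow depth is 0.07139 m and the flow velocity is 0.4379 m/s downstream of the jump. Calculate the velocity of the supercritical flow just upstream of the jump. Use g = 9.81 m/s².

Fr₂ = V₂/√(g·y₂) = 0.4379/√(9.81×0.07139) = 0.5233.
Since the conjugate-depth ratio holds either way, y₁/y₂ = ½[√(1 + 8Fr₂²) − 1] = ½[√3.1905 − 1] = 0.3931.
y₁ = 0.3931 × 0.07139 = 0.02806 m.
V₁ = q/y₁ = 0.03126/0.02806 = 1.114 m/s.

V₁ = 1.114 m/s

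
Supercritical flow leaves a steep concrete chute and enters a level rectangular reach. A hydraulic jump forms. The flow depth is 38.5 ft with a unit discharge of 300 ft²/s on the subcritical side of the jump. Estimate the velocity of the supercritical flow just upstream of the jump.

V₁ = 86.7 ft/s

V₂ = q/y₂ = 300/38.5 = 7.79 ft/s; Fr₂ = V₂/√(g·y₂) = 0.221.
Since the conjugate-depth ratio holds either way, y₁/y₂ = ½[√(1 + 8Fr₂²) − 1] = ½[√1.392 − 1] = 0.0899.
y₁ = 0.0899 × 38.5 = 3.46 ft.
V₁ = q/y₁ = 300/3.46 = 86.7 ft/s.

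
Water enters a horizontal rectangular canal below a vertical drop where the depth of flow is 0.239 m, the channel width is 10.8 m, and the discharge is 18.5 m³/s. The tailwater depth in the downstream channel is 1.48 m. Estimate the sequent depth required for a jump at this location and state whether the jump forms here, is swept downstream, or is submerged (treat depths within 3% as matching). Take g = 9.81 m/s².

q = Q/b = 18.5/10.8 = 1.71 m²/s; V₁ = q/y₁ = 7.17 m/s. Fr₁ = V₁/√(g·y₁) = 4.68.
Sequent-depth ratio: y₂/y₁ = ½[√(1 + 8Fr₁²) − 1] = ½[√176.3 − 1] = 6.14.
y₂ = 6.14 × 0.239 = 1.47 m.
Tailwater y_tw = 1.48 m: y_tw ≈ y₂, so the jump forms here.

y₂ = 1.47 m; the jump forms here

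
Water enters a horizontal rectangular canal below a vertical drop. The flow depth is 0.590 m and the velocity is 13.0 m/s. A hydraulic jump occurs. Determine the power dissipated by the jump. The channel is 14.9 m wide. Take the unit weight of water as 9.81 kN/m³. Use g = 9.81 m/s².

Fr₁ = V₁/√(g·y₁) = 13.0/√(9.81×0.590) = 5.40.
By Bélanger, y₂/y₁ = ½[√(1 + 8Fr₁²) − 1] = ½[√234.6 − 1] = 7.16.
y₂ = 7.16 × 0.590 = 4.22 m.
Head loss: ΔE = (y₂ − y₁)³/(4y₁y₂) = (4.22 − 0.590)³/(4×0.590×4.22) = 48.0/9.97 = 4.81 m.
q = V₁·y₁ = 13.0 × 0.590 = 7.67 m²/s. Q = q·b = 7.67 × 14.9 = 114 m³/s. P = γ·Q·ΔE = 9.81 × 114 × 4.81 = 5395 kW.

P = 5395 kW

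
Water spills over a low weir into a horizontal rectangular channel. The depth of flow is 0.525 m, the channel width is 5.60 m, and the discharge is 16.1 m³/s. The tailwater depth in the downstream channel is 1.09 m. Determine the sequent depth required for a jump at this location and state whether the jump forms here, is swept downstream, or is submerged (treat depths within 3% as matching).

y₂ = 1.55 m; the jump is swept downstream

q = Q/b = 16.1/5.60 = 2.88 m²/s; V₁ = q/y₁ = 5.48 m/s. Fr₁ = V₁/√(g·y₁) = 2.41.
Bélanger equation: y₂/y₁ = ½[√(1 + 8Fr₁²) − 1] = ½[√47.58 − 1] = 2.95.
y₂ = 2.95 × 0.525 = 1.55 m.
Tailwater y_tw = 1.09 m: y_tw < y₂, so the jump is swept downstream.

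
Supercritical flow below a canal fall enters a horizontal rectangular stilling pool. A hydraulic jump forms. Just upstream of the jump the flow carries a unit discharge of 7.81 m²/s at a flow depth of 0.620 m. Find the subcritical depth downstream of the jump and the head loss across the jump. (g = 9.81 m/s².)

y₂ = 4.18 m; ΔE = 4.35 m

V₁ = q/y₁ = 7.81/0.620 = 12.6 m/s. Fr₁ = V₁/√(g·y₁) = 12.6/√(9.81×0.620) = 5.11.
Sequent-depth ratio: y₂/y₁ = ½[√(1 + 8Fr₁²) − 1] = ½[√209.7 − 1] = 6.74.
y₂ = 6.74 × 0.620 = 4.18 m.
Head loss: ΔE = (y₂ − y₁)³/(4y₁y₂) = (4.18 − 0.620)³/(4×0.620×4.18) = 45.1/10.4 = 4.35 m.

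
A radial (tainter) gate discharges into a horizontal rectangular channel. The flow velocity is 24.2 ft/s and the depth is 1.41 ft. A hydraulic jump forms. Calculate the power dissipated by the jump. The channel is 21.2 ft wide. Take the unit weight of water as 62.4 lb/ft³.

P = 294 hp

Fr₁ = V₁/√(g·y₁) = 24.2/√(32.2×1.41) = 3.59.
By Bélanger, y₂/y₁ = ½[√(1 + 8Fr₁²) − 1] = ½[√104.2 − 1] = 4.60.
y₂ = 4.60 × 1.41 = 6.49 ft.
Head loss: ΔE = (y₂ − y₁)³/(4y₁y₂) = (6.49 − 1.41)³/(4×1.41×6.49) = 131/36.6 = 3.58 ft.
q = V₁·y₁ = 24.2 × 1.41 = 34.1 ft²/s. Q = q·b = 34.1 × 21.2 = 723 cfs. P = γ·Q·ΔE/550 = 62.4 × 723 × 3.58 / 550 = 294 hp.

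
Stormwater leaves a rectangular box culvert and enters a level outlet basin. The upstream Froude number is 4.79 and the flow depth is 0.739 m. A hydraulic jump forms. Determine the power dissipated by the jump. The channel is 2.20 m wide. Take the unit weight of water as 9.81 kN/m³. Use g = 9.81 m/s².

Fr₁ = 4.79 (given).
Bélanger equation: y₂/y₁ = ½[√(1 + 8Fr₁²) − 1] = ½[√184.6 − 1] = 6.29.
y₂ = 6.29 × 0.739 = 4.65 m.
V₁ = Fr₁·√(g·y₁) = 4.79×√(9.81×0.739) = 12.9 m/s; q = V₁·y₁ = 9.53 m²/s. V₂ = q/y₂ = 9.53/4.65 = 2.05 m/s. E₁ = y₁ + V₁²/2g = 9.22 m; E₂ = y₂ + V₂²/2g = 4.86 m. ΔE = E₁ − E₂ = 4.35 m.
Q = q·b = 9.53 × 2.20 = 21.0 m³/s. P = γ·Q·ΔE = 9.81 × 21.0 × 4.35 = 895 kW.

P = 895 kW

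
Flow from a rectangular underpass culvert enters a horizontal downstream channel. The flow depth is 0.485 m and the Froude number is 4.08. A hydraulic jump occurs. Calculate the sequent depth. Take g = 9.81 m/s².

y₂ = 2.57 m

Fr₁ = 4.08 (given).
Sequent-depth ratio: y₂/y₁ = ½[√(1 + 8Fr₁²) − 1] = ½[√134.2 − 1] = 5.29.
y₂ = 5.29 × 0.485 = 2.57 m.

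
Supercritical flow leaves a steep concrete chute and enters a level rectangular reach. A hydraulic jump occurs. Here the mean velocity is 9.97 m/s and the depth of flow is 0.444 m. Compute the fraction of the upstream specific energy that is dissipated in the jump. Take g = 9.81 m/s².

ΔE/E₁ = 0.471 (47.1%)

Fr₁ = V₁/√(g·y₁) = 9.97/√(9.81×0.444) = 4.78.
By Bélanger, y₂/y₁ = ½[√(1 + 8Fr₁²) − 1] = ½[√183.6 − 1] = 6.27.
y₂ = 6.27 × 0.444 = 2.79 m.
E₁ = y₁ + V₁²/2g = 5.51 m. ΔE = (y₂ − y₁)³/(4y₁y₂) = 2.60 m. ΔE/E₁ = 2.60/5.51 = 0.471.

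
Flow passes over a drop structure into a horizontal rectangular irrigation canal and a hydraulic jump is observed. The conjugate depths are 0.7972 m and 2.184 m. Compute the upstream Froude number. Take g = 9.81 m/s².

For a rectangular channel the momentum equation gives q² = ½·g·y₁·y₂·(y₁ + y₂) = ½×9.81×0.7972×2.184×2.981 = 25.46.
q = √25.46 = 5.046 m²/s.
V₁ = q/y₁ = 6.329 m/s; Fr₁ = V₁/√(g·y₁) = 2.263.

Fr₁ = 2.263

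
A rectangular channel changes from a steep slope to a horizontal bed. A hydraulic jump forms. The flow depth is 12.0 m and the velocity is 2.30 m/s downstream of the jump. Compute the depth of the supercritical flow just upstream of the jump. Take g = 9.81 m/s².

y₁ = 0.996 m

Fr₂ = V₂/√(g·y₂) = 2.30/√(9.81×12.0) = 0.212.
From the momentum equation (using Fr₂), y₁/y₂ = ½[√(1 + 8Fr₂²) − 1] = ½[√1.359 − 1] = 0.0830.
y₁ = 0.0830 × 12.0 = 0.996 m.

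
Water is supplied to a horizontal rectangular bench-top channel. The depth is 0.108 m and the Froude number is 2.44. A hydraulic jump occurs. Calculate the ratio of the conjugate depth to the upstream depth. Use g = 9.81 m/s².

y₂/y₁ = 2.99

Fr₁ = 2.44 (given).
Bélanger equation: y₂/y₁ = ½[√(1 + 8Fr₁²) − 1] = ½[√48.63 − 1] = 2.99.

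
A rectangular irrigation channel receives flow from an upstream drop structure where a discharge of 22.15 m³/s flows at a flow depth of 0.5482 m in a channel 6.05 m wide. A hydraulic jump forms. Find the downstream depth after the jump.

y₂ = 1.975 m

q = Q/b = 22.15/6.05 = 3.661 m²/s; V₁ = q/y₁ = 6.679 m/s. Fr₁ = V₁/√(g·y₁) = 2.880.
From the momentum equation for a rectangular channel, y₂/y₁ = ½[√(1 + 8Fr₁²) − 1] = ½[√67.350 − 1] = 3.603.
y₂ = 3.603 × 0.5482 = 1.975 m.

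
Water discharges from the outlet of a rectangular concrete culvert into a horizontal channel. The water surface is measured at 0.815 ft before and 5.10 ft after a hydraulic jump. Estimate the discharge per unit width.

For a rectangular channel the momentum equation gives q² = ½·g·y₁·y₂·(y₁ + y₂) = ½×32.2×0.815×5.10×5.91 = 396.
q = √396 = 19.9 ft²/s.

q = 19.9 ft²/s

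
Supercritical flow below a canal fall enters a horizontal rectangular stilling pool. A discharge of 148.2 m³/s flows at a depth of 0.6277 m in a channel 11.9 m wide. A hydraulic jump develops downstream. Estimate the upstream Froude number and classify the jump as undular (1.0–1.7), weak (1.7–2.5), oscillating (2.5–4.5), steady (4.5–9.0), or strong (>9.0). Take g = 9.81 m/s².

q = Q/b = 148.2/11.9 = 12.45 m²/s; V₁ = q/y₁ = 19.84 m/s. Fr₁ = V₁/√(g·y₁) = 7.995.
Fr₁ = 7.995 lies in the steady range.

Fr₁ = 7.995; steady jump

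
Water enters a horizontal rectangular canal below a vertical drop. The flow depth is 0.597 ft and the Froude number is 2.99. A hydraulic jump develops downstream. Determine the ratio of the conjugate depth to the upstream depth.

y₂/y₁ = 3.76

Fr₁ = 2.99 (given).
Bélanger equation: y₂/y₁ = ½[√(1 + 8Fr₁²) − 1] = ½[√72.52 − 1] = 3.76.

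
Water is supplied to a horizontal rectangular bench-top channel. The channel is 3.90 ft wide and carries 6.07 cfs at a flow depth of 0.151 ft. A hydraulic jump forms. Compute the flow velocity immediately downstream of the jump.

V₂ = 1.68 ft/s

q = Q/b = 6.07/3.90 = 1.56 ft²/s; V₁ = q/y₁ = 10.3 ft/s. Fr₁ = V₁/√(g·y₁) = 4.67.
Bélanger equation: y₂/y₁ = ½[√(1 + 8Fr₁²) − 1] = ½[√175.8 − 1] = 6.13.
y₂ = 6.13 × 0.151 = 0.926 ft.
V₂ = q/y₂ = 1.56/0.926 = 1.68 ft/s.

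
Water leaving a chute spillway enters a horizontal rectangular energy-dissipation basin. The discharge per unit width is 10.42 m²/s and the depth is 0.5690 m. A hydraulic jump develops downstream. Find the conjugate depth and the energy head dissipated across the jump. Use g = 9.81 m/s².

y₂ = 5.959 m; ΔE = 11.55 m

V₁ = q/y₁ = 10.42/0.5690 = 18.31 m/s. Fr₁ = V₁/√(g·y₁) = 18.31/√(9.81×0.5690) = 7.751.
Bélanger equation: y₂/y₁ = ½[√(1 + 8Fr₁²) − 1] = ½[√481.64 − 1] = 10.47.
y₂ = 10.47 × 0.5690 = 5.959 m.
V₂ = q/y₂ = 10.42/5.959 = 1.749 m/s. E₁ = y₁ + V₁²/2g = 17.66 m; E₂ = y₂ + V₂²/2g = 6.115 m. ΔE = E₁ − E₂ = 11.55 m.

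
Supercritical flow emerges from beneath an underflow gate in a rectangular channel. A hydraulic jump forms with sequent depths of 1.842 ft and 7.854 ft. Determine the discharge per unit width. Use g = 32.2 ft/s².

q = 47.52 ft²/s

For a rectangular channel the momentum equation gives q² = ½·g·y₁·y₂·(y₁ + y₂) = ½×32.2×1.842×7.854×9.696 = 2258.
q = √2258 = 47.52 ft²/s.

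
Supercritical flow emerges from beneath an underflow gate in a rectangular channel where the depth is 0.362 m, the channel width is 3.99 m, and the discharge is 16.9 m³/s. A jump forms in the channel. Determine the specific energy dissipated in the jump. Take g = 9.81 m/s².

ΔE = 4.24 m

q = Q/b = 16.9/3.99 = 4.24 m²/s; V₁ = q/y₁ = 11.7 m/s. Fr₁ = V₁/√(g·y₁) = 6.21.
By Bélanger, y₂/y₁ = ½[√(1 + 8Fr₁²) − 1] = ½[√309.4 − 1] = 8.29.
y₂ = 8.29 × 0.362 = 3.00 m.
Head loss: ΔE = (y₂ − y₁)³/(4y₁y₂) = (3.00 − 0.362)³/(4×0.362×3.00) = 18.4/4.35 = 4.24 m.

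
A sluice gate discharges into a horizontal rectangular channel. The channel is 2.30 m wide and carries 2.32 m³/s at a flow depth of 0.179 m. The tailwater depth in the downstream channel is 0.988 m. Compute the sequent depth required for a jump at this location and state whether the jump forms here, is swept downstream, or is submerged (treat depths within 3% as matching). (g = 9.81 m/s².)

y₂ = 0.991 m; the jump forms here

q = Q/b = 2.32/2.30 = 1.01 m²/s; V₁ = q/y₁ = 5.64 m/s. Fr₁ = V₁/√(g·y₁) = 4.25.
Sequent-depth ratio: y₂/y₁ = ½[√(1 + 8Fr₁²) − 1] = ½[√145.7 − 1] = 5.53.
y₂ = 5.53 × 0.179 = 0.991 m.
Tailwater y_tw = 0.988 m: y_tw ≈ y₂, so the jump forms here.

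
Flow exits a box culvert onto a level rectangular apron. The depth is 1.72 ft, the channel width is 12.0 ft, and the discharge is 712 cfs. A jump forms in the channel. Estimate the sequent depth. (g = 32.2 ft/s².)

q = Q/b = 712/12.0 = 59.3 ft²/s; V₁ = q/y₁ = 34.5 ft/s. Fr₁ = V₁/√(g·y₁) = 4.64.
Bélanger equation: y₂/y₁ = ½[√(1 + 8Fr₁²) − 1] = ½[√172.9 − 1] = 6.07.
y₂ = 6.07 × 1.72 = 10.4 ft.

y₂ = 10.4 ft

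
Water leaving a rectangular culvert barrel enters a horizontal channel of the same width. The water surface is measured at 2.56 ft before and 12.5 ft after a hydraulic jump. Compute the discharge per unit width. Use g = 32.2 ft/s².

For a rectangular channel the momentum equation gives q² = ½·g·y₁·y₂·(y₁ + y₂) = ½×32.2×2.56×12.5×15.1 = 7759.
q = √7759 = 88.1 ft²/s.

q = 88.1 ft²/s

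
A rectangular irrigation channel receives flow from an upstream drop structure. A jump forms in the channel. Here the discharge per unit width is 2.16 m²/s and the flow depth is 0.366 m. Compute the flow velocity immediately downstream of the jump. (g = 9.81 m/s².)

V₁ = q/y₁ = 2.16/0.366 = 5.90 m/s. Fr₁ = V₁/√(g·y₁) = 5.90/√(9.81×0.366) = 3.11.
Conjugate-depth relation: y₂/y₁ = ½[√(1 + 8Fr₁²) − 1] = ½[√78.60 − 1] = 3.93.
y₂ = 3.93 × 0.366 = 1.44 m.
V₂ = q/y₂ = 2.16/1.44 = 1.50 m/s.

V₂ = 1.50 m/s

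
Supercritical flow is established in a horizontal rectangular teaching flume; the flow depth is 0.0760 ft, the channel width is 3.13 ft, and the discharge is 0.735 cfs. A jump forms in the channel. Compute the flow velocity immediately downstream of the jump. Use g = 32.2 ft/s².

q = Q/b = 0.735/3.13 = 0.235 ft²/s; V₁ = q/y₁ = 3.09 ft/s. Fr₁ = V₁/√(g·y₁) = 1.98.
From the momentum equation for a rectangular channel, y₂/y₁ = ½[√(1 + 8Fr₁²) − 1] = ½[√32.21 − 1] = 2.34.
y₂ = 2.34 × 0.0760 = 0.178 ft.
V₂ = q/y₂ = 0.235/0.178 = 1.32 ft/s.

V₂ = 1.32 ft/s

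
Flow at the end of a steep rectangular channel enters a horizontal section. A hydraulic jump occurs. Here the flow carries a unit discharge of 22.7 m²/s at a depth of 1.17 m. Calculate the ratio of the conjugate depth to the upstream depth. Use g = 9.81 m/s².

y₂/y₁ = 7.61

V₁ = q/y₁ = 22.7/1.17 = 19.4 m/s. Fr₁ = V₁/√(g·y₁) = 19.4/√(9.81×1.17) = 5.73.
Conjugate-depth relation: y₂/y₁ = ½[√(1 + 8Fr₁²) − 1] = ½[√263.4 − 1] = 7.61.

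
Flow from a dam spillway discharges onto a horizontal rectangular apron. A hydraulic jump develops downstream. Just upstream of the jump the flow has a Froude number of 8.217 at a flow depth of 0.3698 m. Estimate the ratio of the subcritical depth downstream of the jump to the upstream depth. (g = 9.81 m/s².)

Fr₁ = 8.217 (given).
Conjugate-depth relation: y₂/y₁ = ½[√(1 + 8Fr₁²) − 1] = ½[√541.15 − 1] = 11.13.

y₂/y₁ = 11.13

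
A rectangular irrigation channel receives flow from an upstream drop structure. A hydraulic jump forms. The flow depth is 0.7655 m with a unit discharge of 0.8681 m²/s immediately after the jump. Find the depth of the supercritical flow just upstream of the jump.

V₂ = q/y₂ = 0.8681/0.7655 = 1.134 m/s; Fr₂ = V₂/√(g·y₂) = 0.4138.
Since the conjugate-depth ratio holds either way, y₁/y₂ = ½[√(1 + 8Fr₂²) − 1] = ½[√2.3700 − 1] = 0.2697.
y₁ = 0.2697 × 0.7655 = 0.2065 m.

y₁ = 0.2065 m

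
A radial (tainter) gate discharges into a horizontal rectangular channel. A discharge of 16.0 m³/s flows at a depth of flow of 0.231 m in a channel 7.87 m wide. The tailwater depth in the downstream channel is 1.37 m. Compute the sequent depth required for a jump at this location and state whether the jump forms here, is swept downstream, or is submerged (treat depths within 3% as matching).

y₂ = 1.80 m; the jump is swept downstream

q = Q/b = 16.0/7.87 = 2.03 m²/s; V₁ = q/y₁ = 8.80 m/s. Fr₁ = V₁/√(g·y₁) = 5.85.
By Bélanger, y₂/y₁ = ½[√(1 + 8Fr₁²) − 1] = ½[√274.4 − 1] = 7.78.
y₂ = 7.78 × 0.231 = 1.80 m.
Tailwater y_tw = 1.37 m: y_tw < y₂, so the jump is swept downstream.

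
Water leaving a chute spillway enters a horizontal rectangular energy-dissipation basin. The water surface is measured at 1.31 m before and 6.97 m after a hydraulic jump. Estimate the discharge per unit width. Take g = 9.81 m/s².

For a rectangular channel the momentum equation gives q² = ½·g·y₁·y₂·(y₁ + y₂) = ½×9.81×1.31×6.97×8.28 = 371.
q = √371 = 19.3 m²/s.

q = 19.3 m²/s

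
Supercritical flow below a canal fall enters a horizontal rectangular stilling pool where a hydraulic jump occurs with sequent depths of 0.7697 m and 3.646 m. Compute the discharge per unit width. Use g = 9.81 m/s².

q = 7.796 m²/s

For a rectangular channel the momentum equation gives q² = ½·g·y₁·y₂·(y₁ + y₂) = ½×9.81×0.7697×3.646×4.416 = 60.78.
q = √60.78 = 7.796 m²/s.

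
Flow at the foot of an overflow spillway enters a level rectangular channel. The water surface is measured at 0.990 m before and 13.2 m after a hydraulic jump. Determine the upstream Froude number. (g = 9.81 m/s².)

Fr₁ = 9.78

For a rectangular channel the momentum equation gives q² = ½·g·y₁·y₂·(y₁ + y₂) = ½×9.81×0.990×13.2×14.2 = 910.
q = √910 = 30.2 m²/s.
V₁ = q/y₁ = 30.5 m/s; Fr₁ = V₁/√(g·y₁) = 9.78.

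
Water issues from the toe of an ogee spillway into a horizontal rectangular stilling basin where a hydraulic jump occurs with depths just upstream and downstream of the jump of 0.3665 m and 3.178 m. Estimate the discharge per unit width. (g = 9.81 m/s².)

q = 4.500 m²/s

For a rectangular channel the momentum equation gives q² = ½·g·y₁·y₂·(y₁ + y₂) = ½×9.81×0.3665×3.178×3.544 = 20.25.
q = √20.25 = 4.500 m²/s.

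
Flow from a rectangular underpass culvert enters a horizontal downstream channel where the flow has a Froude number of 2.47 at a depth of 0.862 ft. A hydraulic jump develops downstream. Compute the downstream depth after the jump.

y₂ = 2.61 ft

Fr₁ = 2.47 (given).
Bélanger equation: y₂/y₁ = ½[√(1 + 8Fr₁²) − 1] = ½[√49.81 − 1] = 3.03.
y₂ = 3.03 × 0.862 = 2.61 ft.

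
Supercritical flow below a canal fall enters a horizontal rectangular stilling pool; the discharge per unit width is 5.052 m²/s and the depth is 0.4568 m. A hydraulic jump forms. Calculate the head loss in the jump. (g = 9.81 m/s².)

ΔE = 3.406 m

V₁ = q/y₁ = 5.052/0.4568 = 11.06 m/s. Fr₁ = V₁/√(g·y₁) = 11.06/√(9.81×0.4568) = 5.224.
Sequent-depth ratio: y₂/y₁ = ½[√(1 + 8Fr₁²) − 1] = ½[√219.36 − 1] = 6.905.
y₂ = 6.905 × 0.4568 = 3.154 m.
V₂ = q/y₂ = 5.052/3.154 = 1.602 m/s. E₁ = y₁ + V₁²/2g = 6.691 m; E₂ = y₂ + V₂²/2g = 3.285 m. ΔE = E₁ − E₂ = 3.406 m.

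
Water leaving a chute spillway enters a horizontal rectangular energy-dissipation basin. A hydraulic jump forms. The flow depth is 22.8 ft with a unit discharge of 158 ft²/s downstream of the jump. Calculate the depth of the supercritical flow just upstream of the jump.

y₁ = 2.67 ft

V₂ = q/y₂ = 158/22.8 = 6.93 ft/s; Fr₂ = V₂/√(g·y₂) = 0.256.
Applying the sequent-depth relation in reverse, y₁/y₂ = ½[√(1 + 8Fr₂²) − 1] = ½[√1.523 − 1] = 0.117.
y₁ = 0.117 × 22.8 = 2.67 ft.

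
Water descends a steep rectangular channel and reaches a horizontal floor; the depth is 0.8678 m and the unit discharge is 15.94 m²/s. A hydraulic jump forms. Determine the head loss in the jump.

ΔE = 10.52 m

V₁ = q/y₁ = 15.94/0.8678 = 18.37 m/s. Fr₁ = V₁/√(g·y₁) = 18.37/√(9.81×0.8678) = 6.295.
Sequent-depth ratio: y₂/y₁ = ½[√(1 + 8Fr₁²) − 1] = ½[√318.06 − 1] = 8.417.
y₂ = 8.417 × 0.8678 = 7.304 m.
Head loss: ΔE = (y₂ − y₁)³/(4y₁y₂) = (7.304 − 0.8678)³/(4×0.8678×7.304) = 266.7/25.35 = 10.52 m.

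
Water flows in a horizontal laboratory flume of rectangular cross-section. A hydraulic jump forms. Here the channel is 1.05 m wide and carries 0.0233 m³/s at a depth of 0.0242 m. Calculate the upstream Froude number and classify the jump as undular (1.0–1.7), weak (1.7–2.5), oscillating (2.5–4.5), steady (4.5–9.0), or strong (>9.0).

Fr₁ = 1.88; weak jump

q = Q/b = 0.0233/1.05 = 0.0222 m²/s; V₁ = q/y₁ = 0.917 m/s. Fr₁ = V₁/√(g·y₁) = 1.88.
Fr₁ = 1.88 lies in the weak range.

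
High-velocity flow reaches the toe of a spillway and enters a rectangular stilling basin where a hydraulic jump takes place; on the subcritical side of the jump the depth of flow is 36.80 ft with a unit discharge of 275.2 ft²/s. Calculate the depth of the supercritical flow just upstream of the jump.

y₁ = 3.196 ft

V₂ = q/y₂ = 275.2/36.80 = 7.478 ft/s; Fr₂ = V₂/√(g·y₂) = 0.2172.
The Bélanger relation is symmetric: y₁/y₂ = ½[√(1 + 8Fr₂²) − 1] = ½[√1.3776 − 1] = 0.08685.
y₁ = 0.08685 × 36.80 = 3.196 ft.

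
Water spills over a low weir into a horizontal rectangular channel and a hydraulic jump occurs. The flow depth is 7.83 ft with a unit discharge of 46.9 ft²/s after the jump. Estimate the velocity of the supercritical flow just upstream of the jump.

V₂ = q/y₂ = 46.9/7.83 = 5.99 ft/s; Fr₂ = V₂/√(g·y₂) = 0.377.
Applying the sequent-depth relation in reverse, y₁/y₂ = ½[√(1 + 8Fr₂²) − 1] = ½[√2.138 − 1] = 0.231.
y₁ = 0.231 × 7.83 = 1.81 ft.
V₁ = q/y₁ = 46.9/1.81 = 25.9 ft/s.

V₁ = 25.9 ft/s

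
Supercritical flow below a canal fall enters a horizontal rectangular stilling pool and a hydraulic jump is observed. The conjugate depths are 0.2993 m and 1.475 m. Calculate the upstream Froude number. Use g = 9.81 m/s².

Fr₁ = 3.822

For a rectangular channel the momentum equation gives q² = ½·g·y₁·y₂·(y₁ + y₂) = ½×9.81×0.2993×1.475×1.774 = 3.842.
q = √3.842 = 1.960 m²/s.
V₁ = q/y₁ = 6.549 m/s; Fr₁ = V₁/√(g·y₁) = 3.822.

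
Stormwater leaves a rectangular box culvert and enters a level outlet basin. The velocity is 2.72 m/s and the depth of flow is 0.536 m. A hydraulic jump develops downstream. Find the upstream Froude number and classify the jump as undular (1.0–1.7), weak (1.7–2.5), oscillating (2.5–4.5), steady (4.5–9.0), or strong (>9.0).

Fr₁ = V₁/√(g·y₁) = 2.72/√(9.81×0.536) = 1.19.
Fr₁ = 1.19 lies in the undular range.

Fr₁ = 1.19; undular jump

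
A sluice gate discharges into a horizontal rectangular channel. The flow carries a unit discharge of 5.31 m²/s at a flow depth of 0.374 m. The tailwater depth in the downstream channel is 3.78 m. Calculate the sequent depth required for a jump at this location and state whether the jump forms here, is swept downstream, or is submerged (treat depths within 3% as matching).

y₂ = 3.74 m; the jump forms here

V₁ = q/y₁ = 5.31/0.374 = 14.2 m/s. Fr₁ = V₁/√(g·y₁) = 14.2/√(9.81×0.374) = 7.41.
Bélanger equation: y₂/y₁ = ½[√(1 + 8Fr₁²) − 1] = ½[√440.5 − 1] = 9.99.
y₂ = 9.99 × 0.374 = 3.74 m.
Tailwater y_tw = 3.78 m: y_tw ≈ y₂, so the jump forms here.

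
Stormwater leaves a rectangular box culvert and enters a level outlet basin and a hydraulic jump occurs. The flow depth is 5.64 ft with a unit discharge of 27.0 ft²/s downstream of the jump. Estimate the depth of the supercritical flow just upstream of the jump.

V₂ = q/y₂ = 27.0/5.64 = 4.79 ft/s; Fr₂ = V₂/√(g·y₂) = 0.355.
From the momentum equation (using Fr₂), y₁/y₂ = ½[√(1 + 8Fr₂²) − 1] = ½[√2.010 − 1] = 0.209.
y₁ = 0.209 × 5.64 = 1.18 ft.

y₁ = 1.18 ft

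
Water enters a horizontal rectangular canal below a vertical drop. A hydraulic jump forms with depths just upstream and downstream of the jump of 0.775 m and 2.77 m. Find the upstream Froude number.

For a rectangular channel the momentum equation gives q² = ½·g·y₁·y₂·(y₁ + y₂) = ½×9.81×0.775×2.77×3.54 = 37.3.
q = √37.3 = 6.11 m²/s.
V₁ = q/y₁ = 7.88 m/s; Fr₁ = V₁/√(g·y₁) = 2.86.

Fr₁ = 2.86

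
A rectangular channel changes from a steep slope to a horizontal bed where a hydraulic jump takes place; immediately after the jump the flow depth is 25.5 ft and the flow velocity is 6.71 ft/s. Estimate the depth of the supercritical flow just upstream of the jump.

Fr₂ = V₂/√(g·y₂) = 6.71/√(32.2×25.5) = 0.234.
The Bélanger relation is symmetric: y₁/y₂ = ½[√(1 + 8Fr₂²) − 1] = ½[√1.439 − 1] = 0.0997.
y₁ = 0.0997 × 25.5 = 2.54 ft.

y₁ = 2.54 ft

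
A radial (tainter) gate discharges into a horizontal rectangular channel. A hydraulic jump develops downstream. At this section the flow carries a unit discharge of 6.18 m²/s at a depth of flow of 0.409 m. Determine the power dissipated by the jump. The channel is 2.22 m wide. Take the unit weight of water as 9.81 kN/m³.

P = 1046 kW

V₁ = q/y₁ = 6.18/0.409 = 15.1 m/s. Fr₁ = V₁/√(g·y₁) = 15.1/√(9.81×0.409) = 7.54.
By Bélanger, y₂/y₁ = ½[√(1 + 8Fr₁²) − 1] = ½[√456.2 − 1] = 10.2.
y₂ = 10.2 × 0.409 = 4.16 m.
Head loss: ΔE = (y₂ − y₁)³/(4y₁y₂) = (4.16 − 0.409)³/(4×0.409×4.16) = 52.9/6.81 = 7.77 m.
Q = q·b = 6.18 × 2.22 = 13.7 m³/s. P = γ·Q·ΔE = 9.81 × 13.7 × 7.77 = 1046 kW.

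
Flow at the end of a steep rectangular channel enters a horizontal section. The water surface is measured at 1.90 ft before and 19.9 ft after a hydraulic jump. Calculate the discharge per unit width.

For a rectangular channel the momentum equation gives q² = ½·g·y₁·y₂·(y₁ + y₂) = ½×32.2×1.90×19.9×21.8 = 13271.
q = √13271 = 115 ft²/s.

q = 115 ft²/s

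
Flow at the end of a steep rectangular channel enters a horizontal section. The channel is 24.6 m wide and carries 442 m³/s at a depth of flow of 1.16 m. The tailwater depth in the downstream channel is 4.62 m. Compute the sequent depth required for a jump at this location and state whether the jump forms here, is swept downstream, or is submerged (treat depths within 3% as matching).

y₂ = 6.97 m; the jump is swept downstream

q = Q/b = 442/24.6 = 18.0 m²/s; V₁ = q/y₁ = 15.5 m/s. Fr₁ = V₁/√(g·y₁) = 4.59.
From the momentum equation for a rectangular channel, y₂/y₁ = ½[√(1 + 8Fr₁²) − 1] = ½[√169.7 − 1] = 6.01.
y₂ = 6.01 × 1.16 = 6.97 m.
Tailwater y_tw = 4.62 m: y_tw < y₂, so the jump is swept downstream.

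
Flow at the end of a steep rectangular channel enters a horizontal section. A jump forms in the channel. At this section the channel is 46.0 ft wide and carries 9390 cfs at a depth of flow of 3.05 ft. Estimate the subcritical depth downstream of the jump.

q = Q/b = 9390/46.0 = 204 ft²/s; V₁ = q/y₁ = 66.9 ft/s. Fr₁ = V₁/√(g·y₁) = 6.75.
By Bélanger, y₂/y₁ = ½[√(1 + 8Fr₁²) − 1] = ½[√365.9 − 1] = 9.06.
y₂ = 9.06 × 3.05 = 27.6 ft.

y₂ = 27.6 ft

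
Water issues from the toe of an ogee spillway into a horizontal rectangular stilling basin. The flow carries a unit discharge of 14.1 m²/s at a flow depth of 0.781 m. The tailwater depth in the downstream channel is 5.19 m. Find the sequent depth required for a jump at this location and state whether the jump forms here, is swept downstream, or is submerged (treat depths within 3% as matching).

y₂ = 6.82 m; the jump is swept downstream

V₁ = q/y₁ = 14.1/0.781 = 18.1 m/s. Fr₁ = V₁/√(g·y₁) = 18.1/√(9.81×0.781) = 6.52.
Bélanger equation: y₂/y₁ = ½[√(1 + 8Fr₁²) − 1] = ½[√341.3 − 1] = 8.74.
y₂ = 8.74 × 0.781 = 6.82 m.
Tailwater y_tw = 5.19 m: y_tw < y₂, so the jump is swept downstream.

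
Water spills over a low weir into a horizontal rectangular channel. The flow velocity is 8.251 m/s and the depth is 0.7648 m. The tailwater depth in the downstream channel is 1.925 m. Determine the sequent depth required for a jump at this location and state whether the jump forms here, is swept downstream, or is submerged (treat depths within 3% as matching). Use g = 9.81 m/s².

Fr₁ = V₁/√(g·y₁) = 8.251/√(9.81×0.7648) = 3.012.
Bélanger equation: y₂/y₁ = ½[√(1 + 8Fr₁²) − 1] = ½[√73.592 − 1] = 3.789.
y₂ = 3.789 × 0.7648 = 2.898 m.
Tailwater y_tw = 1.925 m: y_tw < y₂, so the jump is swept downstream.

y₂ = 2.898 m; the jump is swept downstream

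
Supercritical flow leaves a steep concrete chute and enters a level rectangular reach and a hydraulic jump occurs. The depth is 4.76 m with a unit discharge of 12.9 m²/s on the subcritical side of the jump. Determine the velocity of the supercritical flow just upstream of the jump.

V₁ = 10.8 m/s

V₂ = q/y₂ = 12.9/4.76 = 2.71 m/s; Fr₂ = V₂/√(g·y₂) = 0.397.
Since the conjugate-depth ratio holds either way, y₁/y₂ = ½[√(1 + 8Fr₂²) − 1] = ½[√2.258 − 1] = 0.251.
y₁ = 0.251 × 4.76 = 1.20 m.
V₁ = q/y₁ = 12.9/1.20 = 10.8 m/s.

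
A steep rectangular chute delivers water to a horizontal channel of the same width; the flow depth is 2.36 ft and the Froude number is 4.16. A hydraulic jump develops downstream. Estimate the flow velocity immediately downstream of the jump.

V₂ = 6.71 ft/s

Fr₁ = 4.16 (given).
Conjugate-depth relation: y₂/y₁ = ½[√(1 + 8Fr₁²) − 1] = ½[√139.4 − 1] = 5.40.
y₂ = 5.40 × 2.36 = 12.8 ft.
V₁ = Fr₁·√(g·y₁) = 4.16×√(32.2×2.36) = 36.3 ft/s; q = V₁·y₁ = 85.6 ft²/s.
V₂ = q/y₂ = 85.6/12.8 = 6.71 ft/s.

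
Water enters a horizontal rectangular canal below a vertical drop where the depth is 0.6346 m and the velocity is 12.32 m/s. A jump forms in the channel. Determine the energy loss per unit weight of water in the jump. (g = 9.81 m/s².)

ΔE = 4.062 m

Fr₁ = V₁/√(g·y₁) = 12.32/√(9.81×0.6346) = 4.938.
By Bélanger, y₂/y₁ = ½[√(1 + 8Fr₁²) − 1] = ½[√196.05 − 1] = 6.501.
y₂ = 6.501 × 0.6346 = 4.125 m.
q = V₁·y₁ = 12.32 × 0.6346 = 7.818 m²/s. V₂ = q/y₂ = 7.818/4.125 = 1.895 m/s. E₁ = y₁ + V₁²/2g = 8.371 m; E₂ = y₂ + V₂²/2g = 4.309 m. ΔE = E₁ − E₂ = 4.062 m.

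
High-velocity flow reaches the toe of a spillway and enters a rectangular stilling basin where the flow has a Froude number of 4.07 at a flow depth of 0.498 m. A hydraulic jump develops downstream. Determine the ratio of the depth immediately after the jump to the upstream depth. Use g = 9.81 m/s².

Fr₁ = 4.07 (given).
By Bélanger, y₂/y₁ = ½[√(1 + 8Fr₁²) − 1] = ½[√133.5 − 1] = 5.28.

y₂/y₁ = 5.28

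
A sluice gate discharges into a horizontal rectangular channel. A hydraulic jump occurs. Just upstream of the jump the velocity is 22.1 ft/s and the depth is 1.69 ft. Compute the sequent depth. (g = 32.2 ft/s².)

Fr₁ = V₁/√(g·y₁) = 22.1/√(32.2×1.69) = 3.00.
Sequent-depth ratio: y₂/y₁ = ½[√(1 + 8Fr₁²) − 1] = ½[√72.80 − 1] = 3.77.
y₂ = 3.77 × 1.69 = 6.36 ft.

y₂ = 6.36 ft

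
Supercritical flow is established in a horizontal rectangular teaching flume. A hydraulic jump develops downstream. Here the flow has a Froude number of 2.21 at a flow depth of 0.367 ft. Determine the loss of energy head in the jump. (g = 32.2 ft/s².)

Fr₁ = 2.21 (given).
Sequent-depth ratio: y₂/y₁ = ½[√(1 + 8Fr₁²) − 1] = ½[√40.07 − 1] = 2.67.
y₂ = 2.67 × 0.367 = 0.978 ft.
V₁ = Fr₁·√(g·y₁) = 2.21×√(32.2×0.367) = 7.60 ft/s; q = V₁·y₁ = 2.79 ft²/s. V₂ = q/y₂ = 2.79/0.978 = 2.85 ft/s. E₁ = y₁ + V₁²/2g = 1.26 ft; E₂ = y₂ + V₂²/2g = 1.10 ft. ΔE = E₁ − E₂ = 0.159 ft.

ΔE = 0.159 ft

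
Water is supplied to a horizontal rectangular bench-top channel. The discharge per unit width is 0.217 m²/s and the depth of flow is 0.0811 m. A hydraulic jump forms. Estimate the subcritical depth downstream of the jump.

y₂ = 0.306 m

V₁ = q/y₁ = 0.217/0.0811 = 2.68 m/s. Fr₁ = V₁/√(g·y₁) = 2.68/√(9.81×0.0811) = 3.00.
Conjugate-depth relation: y₂/y₁ = ½[√(1 + 8Fr₁²) − 1] = ½[√72.99 − 1] = 3.77.
y₂ = 3.77 × 0.0811 = 0.306 m.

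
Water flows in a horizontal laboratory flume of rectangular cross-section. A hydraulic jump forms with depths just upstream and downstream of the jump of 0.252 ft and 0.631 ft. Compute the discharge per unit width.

For a rectangular channel the momentum equation gives q² = ½·g·y₁·y₂·(y₁ + y₂) = ½×32.2×0.252×0.631×0.883 = 2.26.
q = √2.26 = 1.50 ft²/s.

q = 1.50 ft²/s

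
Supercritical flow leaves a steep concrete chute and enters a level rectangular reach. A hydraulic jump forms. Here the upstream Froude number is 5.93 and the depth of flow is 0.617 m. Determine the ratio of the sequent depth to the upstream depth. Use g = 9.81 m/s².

Fr₁ = 5.93 (given).
By Bélanger, y₂/y₁ = ½[√(1 + 8Fr₁²) − 1] = ½[√282.3 − 1] = 7.90.

y₂/y₁ = 7.90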